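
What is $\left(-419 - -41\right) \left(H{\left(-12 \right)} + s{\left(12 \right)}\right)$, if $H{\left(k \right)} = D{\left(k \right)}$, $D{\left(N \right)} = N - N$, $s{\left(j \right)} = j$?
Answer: $-4536$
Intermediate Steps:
$D{\left(N \right)} = 0$
$H{\left(k \right)} = 0$
$\left(-419 - -41\right) \left(H{\left(-12 \right)} + s{\left(12 \right)}\right) = \left(-419 - -41\right) \left(0 + 12\right) = \left(-419 + 41\right) 12 = \left(-378\right) 12 = -4536$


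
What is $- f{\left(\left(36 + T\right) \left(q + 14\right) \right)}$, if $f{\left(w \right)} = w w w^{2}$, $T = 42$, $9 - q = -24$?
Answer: $-180621665477136$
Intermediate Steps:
$q = 33$ ($q = 9 - -24 = 9 + 24 = 33$)
$f{\left(w \right)} = w^{4}$ ($f{\left(w \right)} = w^{2} w^{2} = w^{4}$)
$- f{\left(\left(36 + T\right) \left(q + 14\right) \right)} = - \left(\left(36 + 42\right) \left(33 + 14\right)\right)^{4} = - \left(78 \cdot 47\right)^{4} = - 3666^{4} = \left(-1\right) 180621665477136 = -180621665477136$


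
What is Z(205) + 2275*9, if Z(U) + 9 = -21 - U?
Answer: 20240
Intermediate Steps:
Z(U) = -30 - U (Z(U) = -9 + (-21 - U) = -30 - U)
Z(205) + 2275*9 = (-30 - 1*205) + 2275*9 = (-30 - 205) + 20475 = -235 + 20475 = 20240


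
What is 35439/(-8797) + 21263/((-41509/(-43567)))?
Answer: 8147762931986/365154673 ≈ 22313.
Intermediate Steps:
35439/(-8797) + 21263/((-41509/(-43567))) = 35439*(-1/8797) + 21263/((-41509*(-1/43567))) = -35439/8797 + 21263/(41509/43567) = -35439/8797 + 21263*(43567/41509) = -35439/8797 + 926365121/41509 = 8147762931986/365154673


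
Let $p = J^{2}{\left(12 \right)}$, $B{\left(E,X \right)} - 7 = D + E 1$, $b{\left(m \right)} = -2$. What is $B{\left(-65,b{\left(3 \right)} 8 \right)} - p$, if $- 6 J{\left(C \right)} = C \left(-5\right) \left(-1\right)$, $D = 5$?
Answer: $-153$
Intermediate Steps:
$J{\left(C \right)} = - \frac{5 C}{6}$ ($J{\left(C \right)} = - \frac{C \left(-5\right) \left(-1\right)}{6} = - \frac{- 5 C \left(-1\right)}{6} = - \frac{5 C}{6}$)
$B{\left(E,X \right)} = 12 + E$ ($B{\left(E,X \right)} = 7 + \left(5 + E 1\right) = 7 + \left(5 + E\right) = 12 + E$)
$p = 100$ ($p = \left(\left(- \frac{5}{6}\right) 12\right)^{2} = \left(-10\right)^{2} = 100$)
$B{\left(-65,b{\left(3 \right)} 8 \right)} - p = \left(12 - 65\right) - 100 = -53 - 100 = -153$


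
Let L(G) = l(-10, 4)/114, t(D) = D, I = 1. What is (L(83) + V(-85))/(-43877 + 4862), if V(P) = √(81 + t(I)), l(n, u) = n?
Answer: 1/444771 - √82/39015 ≈ -0.00022985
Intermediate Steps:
L(G) = -5/57 (L(G) = -10/114 = -10*1/114 = -5/57)
V(P) = √82 (V(P) = √(81 + 1) = √82)
(L(83) + V(-85))/(-43877 + 4862) = (-5/57 + √82)/(-43877 + 4862) = (-5/57 + √82)/(-39015) = (-5/57 + √82)*(-1/39015) = 1/444771 - √82/39015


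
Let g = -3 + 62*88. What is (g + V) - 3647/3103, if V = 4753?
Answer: 31665571/3103 ≈ 10205.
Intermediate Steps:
g = 5453 (g = -3 + 5456 = 5453)
(g + V) - 3647/3103 = (5453 + 4753) - 3647/3103 = 10206 - 3647*1/3103 = 10206 - 3647/3103 = 31665571/3103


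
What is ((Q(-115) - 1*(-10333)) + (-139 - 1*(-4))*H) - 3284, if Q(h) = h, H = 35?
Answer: 2209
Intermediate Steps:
((Q(-115) - 1*(-10333)) + (-139 - 1*(-4))*H) - 3284 = ((-115 - 1*(-10333)) + (-139 - 1*(-4))*35) - 3284 = ((-115 + 10333) + (-139 + 4)*35) - 3284 = (10218 - 135*35) - 3284 = (10218 - 4725) - 3284 = 5493 - 3284 = 2209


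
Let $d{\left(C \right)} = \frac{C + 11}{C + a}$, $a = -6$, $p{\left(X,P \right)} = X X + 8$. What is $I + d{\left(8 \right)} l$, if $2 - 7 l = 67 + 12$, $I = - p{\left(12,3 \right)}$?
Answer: $- \frac{513}{2} \approx -256.5$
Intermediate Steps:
$p{\left(X,P \right)} = 8 + X^{2}$ ($p{\left(X,P \right)} = X^{2} + 8 = 8 + X^{2}$)
$I = -152$ ($I = - (8 + 12^{2}) = - (8 + 144) = \left(-1\right) 152 = -152$)
$d{\left(C \right)} = \frac{11 + C}{-6 + C}$ ($d{\left(C \right)} = \frac{C + 11}{C - 6} = \frac{11 + C}{-6 + C}$)
$l = -11$ ($l = \frac{2}{7} - \frac{67 + 12}{7} = \frac{2}{7} - \frac{79}{7} = -11$)
$I + d{\left(8 \right)} l = -152 + \frac{11 + 8}{-6 + 8} \left(-11\right) = -152 + \frac{1}{2} \cdot 19 \left(-11\right) = -152 + \frac{19}{2} \left(-11\right) = -152 - \frac{209}{2} = - \frac{513}{2}$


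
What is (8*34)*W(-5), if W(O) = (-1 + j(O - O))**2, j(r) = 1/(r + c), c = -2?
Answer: 612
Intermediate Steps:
j(r) = 1/(-2 + r) (j(r) = 1/(r - 2) = 1/(-2 + r))
W(O) = 9/4 (W(O) = (-1 + 1/(-2 + (O - O)))**2 = (-1 + 1/(-2 + 0))**2 = (-1 + 1/(-2))**2 = (-1 - 1/2)**2 = (-3/2)**2 = 9/4)
(8*34)*W(-5) = (8*34)*(9/4) = 272*(9/4) = 612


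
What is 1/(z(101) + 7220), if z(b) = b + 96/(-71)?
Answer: 71/519695 ≈ 0.00013662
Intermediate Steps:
z(b) = -96/71 + b (z(b) = b + 96*(-1/71) = b - 96/71 = -96/71 + b)
1/(z(101) + 7220) = 1/((-96/71 + 101) + 7220) = 1/(7075/71 + 7220) = 1/(519695/71) = 71/519695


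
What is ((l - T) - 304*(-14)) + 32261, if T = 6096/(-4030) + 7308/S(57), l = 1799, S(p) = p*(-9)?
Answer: 4402594096/114855 ≈ 38332.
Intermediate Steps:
S(p) = -9*p
T = -1809916/114855 (T = 6096/(-4030) + 7308/((-9*57)) = 6096*(-1/4030) + 7308/(-513) = -3048/2015 + 7308*(-1/513) = -3048/2015 - 812/57 = -1809916/114855 ≈ -15.758)
((l - T) - 304*(-14)) + 32261 = ((1799 - 1*(-1809916/114855)) - 304*(-14)) + 32261 = ((1799 + 1809916/114855) + 4256) + 32261 = (208434061/114855 + 4256) + 32261 = 697256941/114855 + 32261 = 4402594096/114855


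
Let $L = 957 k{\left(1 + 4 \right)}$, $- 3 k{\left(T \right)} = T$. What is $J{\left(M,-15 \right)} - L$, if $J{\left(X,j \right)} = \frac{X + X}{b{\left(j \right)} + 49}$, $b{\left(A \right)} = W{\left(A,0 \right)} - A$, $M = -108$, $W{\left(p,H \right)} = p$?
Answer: $\frac{77939}{49} \approx 1590.6$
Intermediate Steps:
$b{\left(A \right)} = 0$ ($b{\left(A \right)} = A - A = 0$)
$k{\left(T \right)} = - \frac{T}{3}$
$L = -1595$ ($L = 957 \left(- \frac{1 + 4}{3}\right) = 957 \left(\left(- \frac{1}{3}\right) 5\right) = 957 \left(- \frac{5}{3}\right) = -1595$)
$J{\left(X,j \right)} = \frac{2 X}{49}$ ($J{\left(X,j \right)} = \frac{X + X}{0 + 49} = \frac{2 X}{49}$)
$J{\left(M,-15 \right)} - L = \frac{2}{49} \left(-108\right) - -1595 = - \frac{216}{49} + 1595 = \frac{77939}{49}$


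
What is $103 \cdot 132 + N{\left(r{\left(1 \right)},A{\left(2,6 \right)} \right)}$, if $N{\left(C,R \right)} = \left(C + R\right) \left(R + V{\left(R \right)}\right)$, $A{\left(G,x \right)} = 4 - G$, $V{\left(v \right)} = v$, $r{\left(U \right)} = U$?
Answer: $13608$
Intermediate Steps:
$N{\left(C,R \right)} = 2 R \left(C + R\right)$ ($N{\left(C,R \right)} = \left(C + R\right) \left(R + R\right) = \left(C + R\right) 2 R = 2 R \left(C + R\right)$)
$103 \cdot 132 + N{\left(r{\left(1 \right)},A{\left(2,6 \right)} \right)} = 103 \cdot 132 + 2 \left(4 - 2\right) \left(1 + \left(4 - 2\right)\right) = 13596 + 2 \left(4 - 2\right) \left(1 + \left(4 - 2\right)\right) = 13596 + 2 \cdot 2 \left(1 + 2\right) = 13596 + 2 \cdot 2 \cdot 3 = 13596 + 12 = 13608$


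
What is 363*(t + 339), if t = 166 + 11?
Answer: 187308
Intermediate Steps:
t = 177
363*(t + 339) = 363*(177 + 339) = 363*516 = 187308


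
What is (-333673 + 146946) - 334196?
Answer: -520923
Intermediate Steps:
(-333673 + 146946) - 334196 = -186727 - 334196 = -520923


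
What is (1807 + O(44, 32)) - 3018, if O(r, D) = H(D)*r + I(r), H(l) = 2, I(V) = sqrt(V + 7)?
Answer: -1123 + sqrt(51) ≈ -1115.9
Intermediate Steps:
I(V) = sqrt(7 + V)
O(r, D) = sqrt(7 + r) + 2*r (O(r, D) = 2*r + sqrt(7 + r) = sqrt(7 + r) + 2*r)
(1807 + O(44, 32)) - 3018 = (1807 + (sqrt(7 + 44) + 2*44)) - 3018 = (1807 + (sqrt(51) + 88)) - 3018 = (1807 + (88 + sqrt(51))) - 3018 = (1895 + sqrt(51)) - 3018 = -1123 + sqrt(51)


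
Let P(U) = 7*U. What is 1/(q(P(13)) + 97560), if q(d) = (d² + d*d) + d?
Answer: 1/114213 ≈ 8.7556e-6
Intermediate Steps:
q(d) = d + 2*d² (q(d) = (d² + d²) + d = 2*d² + d = d + 2*d²)
1/(q(P(13)) + 97560) = 1/((7*13)*(1 + 2*(7*13)) + 97560) = 1/(91*(1 + 2*91) + 97560) = 1/(91*(1 + 182) + 97560) = 1/(91*183 + 97560) = 1/(16653 + 97560) = 1/114213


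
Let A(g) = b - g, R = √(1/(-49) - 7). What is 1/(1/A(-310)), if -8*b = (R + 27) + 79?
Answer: 1187/4 - I*√86/28 ≈ 296.75 - 0.3312*I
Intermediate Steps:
R = 2*I*√86/7 (R = √(-1/49 - 7) = √(-344/49) = 2*I*√86/7 ≈ 2.6496*I)
b = -53/4 - I*√86/28 (b = -((2*I*√86/7 + 27) + 79)/8 = -((27 + 2*I*√86/7) + 79)/8 = -(106 + 2*I*√86/7)/8 = -53/4 - I*√86/28 ≈ -13.25 - 0.3312*I)
A(g) = -53/4 - g - I*√86/28 (A(g) = (-53/4 - I*√86/28) - g = -53/4 - g - I*√86/28)
1/(1/A(-310)) = 1/(1/(-53/4 - 1*(-310) - I*√86/28)) = 1/(1/(-53/4 + 310 - I*√86/28)) = 1/(1/(1187/4 - I*√86/28)) = 1187/4 - I*√86/28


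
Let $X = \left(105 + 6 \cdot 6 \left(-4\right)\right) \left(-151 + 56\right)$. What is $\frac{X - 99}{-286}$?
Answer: $- \frac{1803}{143} \approx -12.608$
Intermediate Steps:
$X = 3705$ ($X = \left(105 + 36 \left(-4\right)\right) \left(-95\right) = \left(105 - 144\right) \left(-95\right) = \left(-39\right) \left(-95\right) = 3705$)
$\frac{X - 99}{-286} = \frac{3705 - 99}{-286} = \left(3705 - 99\right) \left(- \frac{1}{286}\right) = 3606 \left(- \frac{1}{286}\right) = - \frac{1803}{143}$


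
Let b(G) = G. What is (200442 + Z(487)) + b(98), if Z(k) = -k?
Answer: 200053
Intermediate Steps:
(200442 + Z(487)) + b(98) = (200442 - 1*487) + 98 = (200442 - 487) + 98 = 199955 + 98 = 200053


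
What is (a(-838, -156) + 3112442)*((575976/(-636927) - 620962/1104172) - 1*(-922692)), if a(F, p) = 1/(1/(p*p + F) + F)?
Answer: 3314189760799604301244659529278/1154037813905808701 ≈ 2.8718e+12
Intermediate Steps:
a(F, p) = 1/(F + 1/(F + p²)) (a(F, p) = 1/(1/(p² + F) + F) = 1/(1/(F + p²) + F) = 1/(F + 1/(F + p²)))
(a(-838, -156) + 3112442)*((575976/(-636927) - 620962/1104172) - 1*(-922692)) = ((-838 + (-156)²)/(1 + (-838)² - 838*(-156)²) + 3112442)*((575976/(-636927) - 620962/1104172) - 1*(-922692)) = ((-838 + 24336)/(1 + 702244 - 838*24336) + 3112442)*((575976*(-1/636927) - 620962*1/1104172) + 922692) = (23498/(1 + 702244 - 20393568) + 3112442)*((-191992/212309 - 310481/552086) + 922692) = (23498/(-19691323) + 3112442)*(-171914005941/117212826574 + 922692) = (-1/19691323*23498 + 3112442)*(108151165463211267/117212826574) = (-23498/19691323 + 3112442)*(108151165463211267/117212826574) = (61288100717268/19691323)*(108151165463211267/117212826574) = 3314189760799604301244659529278/1154037813905808701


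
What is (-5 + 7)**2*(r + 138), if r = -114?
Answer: 96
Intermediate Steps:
(-5 + 7)**2*(r + 138) = (-5 + 7)**2*(-114 + 138) = 2**2*24 = 4*24 = 96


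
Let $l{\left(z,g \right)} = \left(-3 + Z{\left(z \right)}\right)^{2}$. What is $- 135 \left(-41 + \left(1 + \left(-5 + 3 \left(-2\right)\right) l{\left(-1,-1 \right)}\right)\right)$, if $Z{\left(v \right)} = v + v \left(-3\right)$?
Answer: $6885$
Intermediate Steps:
$Z{\left(v \right)} = - 2 v$ ($Z{\left(v \right)} = v - 3 v = - 2 v$)
$l{\left(z,g \right)} = \left(-3 - 2 z\right)^{2}$
$- 135 \left(-41 + \left(1 + \left(-5 + 3 \left(-2\right)\right) l{\left(-1,-1 \right)}\right)\right) = - 135 \left(-41 + \left(1 + \left(-5 + 3 \left(-2\right)\right) \left(3 + 2 \left(-1\right)\right)^{2}\right)\right) = - 135 \left(-41 + \left(1 + \left(-5 - 6\right) \left(3 - 2\right)^{2}\right)\right) = - 135 \left(-41 + \left(1 - 11 \cdot 1^{2}\right)\right) = - 135 \left(-41 + \left(1 - 11\right)\right) = - 135 \left(-41 - 10\right) = \left(-135\right) \left(-51\right) = 6885$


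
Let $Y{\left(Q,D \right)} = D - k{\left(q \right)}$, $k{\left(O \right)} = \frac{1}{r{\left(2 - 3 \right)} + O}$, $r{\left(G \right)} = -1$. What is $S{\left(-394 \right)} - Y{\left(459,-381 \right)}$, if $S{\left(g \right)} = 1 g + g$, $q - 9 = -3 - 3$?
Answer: $- \frac{813}{2} \approx -406.5$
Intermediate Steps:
$q = 3$ ($q = 9 - 6 = 3$)
$k{\left(O \right)} = \frac{1}{-1 + O}$
$Y{\left(Q,D \right)} = - \frac{1}{2} + D$ ($Y{\left(Q,D \right)} = D - \frac{1}{-1 + 3} = D - \frac{1}{2} = - \frac{1}{2} + D$)
$S{\left(g \right)} = 2 g$ ($S{\left(g \right)} = g + g = 2 g$)
$S{\left(-394 \right)} - Y{\left(459,-381 \right)} = 2 \left(-394\right) - \left(- \frac{1}{2} - 381\right) = -788 - - \frac{763}{2} = -788 + \frac{763}{2} = - \frac{813}{2}$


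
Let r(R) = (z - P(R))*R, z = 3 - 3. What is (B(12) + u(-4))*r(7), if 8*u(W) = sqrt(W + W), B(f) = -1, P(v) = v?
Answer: 49 - 49*I*sqrt(2)/4 ≈ 49.0 - 17.324*I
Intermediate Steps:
z = 0
u(W) = sqrt(2)*sqrt(W)/8 (u(W) = sqrt(W + W)/8 = sqrt(2*W)/8 = (sqrt(2)*sqrt(W))/8 = sqrt(2)*sqrt(W)/8)
r(R) = -R**2 (r(R) = (0 - R)*R = (-R)*R = -R**2)
(B(12) + u(-4))*r(7) = (-1 + sqrt(2)*sqrt(-4)/8)*(-1*7**2) = (-1 + sqrt(2)*(2*I)/8)*(-1*49) = (-1 + I*sqrt(2)/4)*(-49) = 49 - 49*I*sqrt(2)/4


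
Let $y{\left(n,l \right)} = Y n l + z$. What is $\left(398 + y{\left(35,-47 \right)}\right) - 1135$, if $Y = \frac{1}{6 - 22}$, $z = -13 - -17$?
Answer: $- \frac{10083}{16} \approx -630.19$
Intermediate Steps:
$z = 4$ ($z = -13 + 17 = 4$)
$Y = - \frac{1}{16}$ ($Y = \frac{1}{-16} = - \frac{1}{16} \approx -0.0625$)
$y{\left(n,l \right)} = 4 - \frac{l n}{16}$ ($y{\left(n,l \right)} = - \frac{n}{16} l + 4 = - \frac{l n}{16} + 4 = 4 - \frac{l n}{16}$)
$\left(398 + y{\left(35,-47 \right)}\right) - 1135 = \left(398 - \left(-4 - \frac{1645}{16}\right)\right) - 1135 = \left(398 + \left(4 + \frac{1645}{16}\right)\right) - 1135 = \left(398 + \frac{1709}{16}\right) - 1135 = \frac{8077}{16} - 1135 = - \frac{10083}{16}$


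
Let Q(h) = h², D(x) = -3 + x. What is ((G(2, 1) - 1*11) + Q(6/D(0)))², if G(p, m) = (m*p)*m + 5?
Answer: 0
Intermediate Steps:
G(p, m) = 5 + p*m² (G(p, m) = p*m² + 5 = 5 + p*m²)
((G(2, 1) - 1*11) + Q(6/D(0)))² = (((5 + 2*1²) - 1*11) + (6/(-3 + 0))²)² = (((5 + 2*1) - 11) + (6/(-3))²)² = (((5 + 2) - 11) + (6*(-⅓))²)² = ((7 - 11) + (-2)²)² = (-4 + 4)² = 0² = 0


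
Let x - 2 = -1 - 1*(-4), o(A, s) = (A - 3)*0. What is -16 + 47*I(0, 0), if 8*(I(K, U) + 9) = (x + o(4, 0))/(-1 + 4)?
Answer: -10301/24 ≈ -429.21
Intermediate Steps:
o(A, s) = 0 (o(A, s) = (-3 + A)*0 = 0)
x = 5 (x = 2 + (-1 - 1*(-4)) = 2 + (-1 + 4) = 2 + 3 = 5)
I(K, U) = -211/24 (I(K, U) = -9 + ((5 + 0)/(-1 + 4))/8 = -9 + (5/3)/8 = -9 + (5*(1/3))/8 = -9 + (1/8)*(5/3) = -9 + 5/24 = -211/24)
-16 + 47*I(0, 0) = -16 + 47*(-211/24) = -16 - 9917/24 = -10301/24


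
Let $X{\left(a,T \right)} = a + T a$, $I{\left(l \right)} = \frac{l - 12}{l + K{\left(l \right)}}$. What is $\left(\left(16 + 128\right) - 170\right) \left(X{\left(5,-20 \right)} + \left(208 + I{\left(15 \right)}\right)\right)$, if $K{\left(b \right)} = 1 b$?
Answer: $- \frac{14703}{5} \approx -2940.6$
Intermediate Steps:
$K{\left(b \right)} = b$
$I{\left(l \right)} = \frac{-12 + l}{2 l}$ ($I{\left(l \right)} = \frac{l - 12}{l + l} = \frac{-12 + l}{2 l}$)
$\left(\left(16 + 128\right) - 170\right) \left(X{\left(5,-20 \right)} + \left(208 + I{\left(15 \right)}\right)\right) = \left(\left(16 + 128\right) - 170\right) \left(5 \left(1 - 20\right) + \left(208 + \frac{-12 + 15}{2 \cdot 15}\right)\right) = \left(144 - 170\right) \left(5 \left(-19\right) + \left(208 + \frac{1}{2} \cdot \frac{1}{15} \cdot 3\right)\right) = - 26 \left(-95 + \left(208 + \frac{1}{10}\right)\right) = - 26 \left(-95 + \frac{2081}{10}\right) = \left(-26\right) \frac{1131}{10} = - \frac{14703}{5}$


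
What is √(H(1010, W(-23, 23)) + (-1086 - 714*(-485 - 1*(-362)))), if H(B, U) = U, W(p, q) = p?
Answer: √86713 ≈ 294.47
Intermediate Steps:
√(H(1010, W(-23, 23)) + (-1086 - 714*(-485 - 1*(-362)))) = √(-23 + (-1086 - 714*(-485 - 1*(-362)))) = √(-23 + (-1086 - 714*(-485 + 362))) = √(-23 + (-1086 - 714*(-123))) = √(-23 + (-1086 + 87822)) = √(-23 + 86736) = √86713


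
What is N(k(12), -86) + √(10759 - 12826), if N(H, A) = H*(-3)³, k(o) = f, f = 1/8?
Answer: -27/8 + I*√2067 ≈ -3.375 + 45.464*I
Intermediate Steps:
f = ⅛ ≈ 0.12500
k(o) = ⅛
N(H, A) = -27*H (N(H, A) = H*(-27) = -27*H)
N(k(12), -86) + √(10759 - 12826) = -27*⅛ + √(10759 - 12826) = -27/8 + √(-2067) = -27/8 + I*√2067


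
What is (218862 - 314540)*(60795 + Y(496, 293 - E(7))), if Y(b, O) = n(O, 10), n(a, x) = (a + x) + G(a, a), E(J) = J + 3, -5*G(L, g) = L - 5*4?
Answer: -29198725006/5 ≈ -5.8397e+9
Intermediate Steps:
G(L, g) = 4 - L/5 (G(L, g) = -(L - 5*4)/5 = -(L - 20)/5 = -(-20 + L)/5 = 4 - L/5)
E(J) = 3 + J
n(a, x) = 4 + x + 4*a/5 (n(a, x) = (a + x) + (4 - a/5) = 4 + x + 4*a/5)
Y(b, O) = 14 + 4*O/5 (Y(b, O) = 4 + 10 + 4*O/5 = 14 + 4*O/5)
(218862 - 314540)*(60795 + Y(496, 293 - E(7))) = (218862 - 314540)*(60795 + (14 + 4*(293 - (3 + 7))/5)) = -95678*(60795 + (14 + 4*(293 - 1*10)/5)) = -95678*(60795 + (14 + 4*(293 - 10)/5)) = -95678*(60795 + (14 + (4/5)*283)) = -95678*(60795 + (14 + 1132/5)) = -95678*(60795 + 1202/5) = -95678*305177/5 = -29198725006/5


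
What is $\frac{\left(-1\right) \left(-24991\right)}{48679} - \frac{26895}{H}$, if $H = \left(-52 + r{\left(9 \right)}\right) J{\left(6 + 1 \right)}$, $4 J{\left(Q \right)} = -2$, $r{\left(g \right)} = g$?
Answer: $- \frac{2617368797}{2093197} \approx -1250.4$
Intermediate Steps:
$J{\left(Q \right)} = - \frac{1}{2}$ ($J{\left(Q \right)} = \frac{1}{4} \left(-2\right) = - \frac{1}{2}$)
$H = \frac{43}{2}$ ($H = \left(-52 + 9\right) \left(- \frac{1}{2}\right) = \left(-43\right) \left(- \frac{1}{2}\right) = \frac{43}{2} \approx 21.5$)
$\frac{\left(-1\right) \left(-24991\right)}{48679} - \frac{26895}{H} = \frac{\left(-1\right) \left(-24991\right)}{48679} - \frac{26895}{\frac{43}{2}} = 24991 \cdot \frac{1}{48679} - \frac{53790}{43} = \frac{24991}{48679} - \frac{53790}{43} = - \frac{2617368797}{2093197}$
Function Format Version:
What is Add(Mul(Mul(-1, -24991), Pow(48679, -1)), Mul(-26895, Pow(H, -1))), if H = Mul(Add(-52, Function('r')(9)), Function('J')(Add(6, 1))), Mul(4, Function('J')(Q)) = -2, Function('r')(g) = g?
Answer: Rational(-2617368797, 2093197) ≈ -1250.4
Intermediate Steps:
Function('J')(Q) = Rational(-1, 2) (Function('J')(Q) = Mul(Rational(1, 4), -2) = Rational(-1, 2))
H = Rational(43, 2) (H = Mul(Add(-52, 9), Rational(-1, 2)) = Mul(-43, Rational(-1, 2)) = Rational(43, 2) ≈ 21.500)
Add(Mul(Mul(-1, -24991), Pow(48679, -1)), Mul(-26895, Pow(H, -1))) = Add(Mul(Mul(-1, -24991), Pow(48679, -1)), Mul(-26895, Pow(Rational(43, 2), -1))) = Add(Mul(24991, Rational(1, 48679)), Mul(-26895, Rational(2, 43))) = Add(Rational(24991, 48679), Rational(-53790, 43)) = Rational(-2617368797, 2093197)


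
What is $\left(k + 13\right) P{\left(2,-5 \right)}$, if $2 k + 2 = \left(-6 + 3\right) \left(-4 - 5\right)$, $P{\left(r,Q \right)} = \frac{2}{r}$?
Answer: $\frac{51}{2} \approx 25.5$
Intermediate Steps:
$k = \frac{25}{2}$ ($k = -1 + \frac{\left(-6 + 3\right) \left(-4 - 5\right)}{2} = -1 + \frac{\left(-3\right) \left(-9\right)}{2} = -1 + \frac{1}{2} \cdot 27 = -1 + \frac{27}{2} = \frac{25}{2} \approx 12.5$)
$\left(k + 13\right) P{\left(2,-5 \right)} = \left(\frac{25}{2} + 13\right) \frac{2}{2} = \frac{51 \cdot 2 \cdot \frac{1}{2}}{2} = \frac{51}{2} \cdot 1 = \frac{51}{2}$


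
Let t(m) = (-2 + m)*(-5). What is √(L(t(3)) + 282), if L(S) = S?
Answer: √277 ≈ 16.643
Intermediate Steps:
t(m) = 10 - 5*m
√(L(t(3)) + 282) = √((10 - 5*3) + 282) = √((10 - 15) + 282) = √(-5 + 282) = √277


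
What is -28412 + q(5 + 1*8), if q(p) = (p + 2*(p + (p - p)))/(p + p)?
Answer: -56821/2 ≈ -28411.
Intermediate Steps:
q(p) = 3/2 (q(p) = (p + 2*(p + 0))/((2*p)) = (p + 2*p)*(1/(2*p)) = (3*p)*(1/(2*p)) = 3/2)
-28412 + q(5 + 1*8) = -28412 + 3/2 = -56821/2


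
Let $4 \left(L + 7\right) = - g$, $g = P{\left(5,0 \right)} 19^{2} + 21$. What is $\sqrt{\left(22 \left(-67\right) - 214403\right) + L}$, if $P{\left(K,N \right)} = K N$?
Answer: $\frac{i \sqrt{863557}}{2} \approx 464.64 i$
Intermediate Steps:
$g = 21$ ($g = 5 \cdot 0 \cdot 19^{2} + 21 = 0 \cdot 361 + 21 = 0 + 21 = 21$)
$L = - \frac{49}{4}$ ($L = -7 + \frac{\left(-1\right) 21}{4} = -7 + \frac{1}{4} \left(-21\right) = -7 - \frac{21}{4} = - \frac{49}{4} \approx -12.25$)
$\sqrt{\left(22 \left(-67\right) - 214403\right) + L} = \sqrt{\left(22 \left(-67\right) - 214403\right) - \frac{49}{4}} = \sqrt{\left(-1474 - 214403\right) - \frac{49}{4}} = \sqrt{-215877 - \frac{49}{4}} = \sqrt{- \frac{863557}{4}} = \frac{i \sqrt{863557}}{2}$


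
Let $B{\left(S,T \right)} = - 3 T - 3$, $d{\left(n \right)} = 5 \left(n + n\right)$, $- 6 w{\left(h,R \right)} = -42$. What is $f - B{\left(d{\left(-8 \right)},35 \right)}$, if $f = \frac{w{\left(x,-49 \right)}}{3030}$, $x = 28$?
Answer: $\frac{327247}{3030} \approx 108.0$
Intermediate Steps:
$w{\left(h,R \right)} = 7$ ($w{\left(h,R \right)} = \left(- \frac{1}{6}\right) \left(-42\right) = 7$)
$d{\left(n \right)} = 10 n$ ($d{\left(n \right)} = 5 \cdot 2 n = 10 n$)
$B{\left(S,T \right)} = -3 - 3 T$
$f = \frac{7}{3030} \approx 0.0023102$
$f - B{\left(d{\left(-8 \right)},35 \right)} = \frac{7}{3030} - \left(-3 - 105\right) = \frac{7}{3030} - -108 = \frac{7}{3030} + 108 = \frac{327247}{3030}$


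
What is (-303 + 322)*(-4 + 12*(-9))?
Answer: -2128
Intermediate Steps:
(-303 + 322)*(-4 + 12*(-9)) = 19*(-4 - 108) = 19*(-112) = -2128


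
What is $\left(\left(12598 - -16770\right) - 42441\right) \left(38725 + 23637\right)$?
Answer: $-815258426$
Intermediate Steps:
$\left(\left(12598 - -16770\right) - 42441\right) \left(38725 + 23637\right) = \left(\left(12598 + 16770\right) - 42441\right) 62362 = \left(29368 - 42441\right) 62362 = \left(-13073\right) 62362 = -815258426$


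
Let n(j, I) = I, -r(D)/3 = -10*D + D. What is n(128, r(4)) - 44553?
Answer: -44445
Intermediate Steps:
r(D) = 27*D (r(D) = -3*(-10*D + D) = -(-27)*D = 27*D)
n(128, r(4)) - 44553 = 27*4 - 44553 = 108 - 44553 = -44445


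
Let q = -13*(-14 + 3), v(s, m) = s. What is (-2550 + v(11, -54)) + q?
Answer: -2396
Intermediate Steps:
q = 143 (q = -13*(-11) = 143)
(-2550 + v(11, -54)) + q = (-2550 + 11) + 143 = -2539 + 143 = -2396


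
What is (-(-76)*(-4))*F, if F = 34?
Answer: -10336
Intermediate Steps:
(-(-76)*(-4))*F = -(-76)*(-4)*34 = -19*16*34 = -304*34 = -10336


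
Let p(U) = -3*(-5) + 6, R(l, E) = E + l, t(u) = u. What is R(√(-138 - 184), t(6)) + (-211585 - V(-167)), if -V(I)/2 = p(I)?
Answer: -211537 + I*√322 ≈ -2.1154e+5 + 17.944*I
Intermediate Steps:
p(U) = 21 (p(U) = 15 + 6 = 21)
V(I) = -42 (V(I) = -2*21 = -42)
R(√(-138 - 184), t(6)) + (-211585 - V(-167)) = (6 + √(-138 - 184)) + (-211585 - 1*(-42)) = (6 + √(-322)) + (-211585 + 42) = (6 + I*√322) - 211543 = -211537 + I*√322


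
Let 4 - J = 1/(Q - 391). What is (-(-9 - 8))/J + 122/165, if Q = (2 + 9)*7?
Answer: 344708/69135 ≈ 4.9860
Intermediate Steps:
Q = 77 (Q = 11*7 = 77)
J = 1257/314 (J = 4 - 1/(77 - 391) = 4 - 1/(-314) = 4 - 1*(-1/314) = 4 + 1/314 = 1257/314 ≈ 4.0032)
(-(-9 - 8))/J + 122/165 = (-(-9 - 8))/(1257/314) + 122/165 = -1*(-17)*(314/1257) + 122*(1/165) = 17*(314/1257) + 122/165 = 5338/1257 + 122/165 = 344708/69135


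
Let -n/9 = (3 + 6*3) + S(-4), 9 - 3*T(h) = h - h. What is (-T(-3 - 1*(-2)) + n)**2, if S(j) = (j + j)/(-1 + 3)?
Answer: 24336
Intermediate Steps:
T(h) = 3 (T(h) = 3 - (h - h)/3 = 3 - 1/3*0 = 3 + 0 = 3)
S(j) = j (S(j) = (2*j)/2 = (2*j)*(1/2) = j)
n = -153 (n = -9*((3 + 6*3) - 4) = -9*((3 + 18) - 4) = -9*(21 - 4) = -9*17 = -153)
(-T(-3 - 1*(-2)) + n)**2 = (-1*3 - 153)**2 = (-3 - 153)**2 = (-156)**2 = 24336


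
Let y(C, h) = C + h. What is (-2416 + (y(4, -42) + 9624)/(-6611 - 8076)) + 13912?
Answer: 168832166/14687 ≈ 11495.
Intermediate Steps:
(-2416 + (y(4, -42) + 9624)/(-6611 - 8076)) + 13912 = (-2416 + ((4 - 42) + 9624)/(-6611 - 8076)) + 13912 = (-2416 + (-38 + 9624)/(-14687)) + 13912 = (-2416 + 9586*(-1/14687)) + 13912 = (-2416 - 9586/14687) + 13912 = -35493378/14687 + 13912 = 168832166/14687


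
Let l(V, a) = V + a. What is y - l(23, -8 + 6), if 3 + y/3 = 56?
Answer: 138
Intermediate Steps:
y = 159 (y = -9 + 3*56 = -9 + 168 = 159)
y - l(23, -8 + 6) = 159 - (23 + (-8 + 6)) = 159 - (23 - 2) = 159 - 1*21 = 159 - 21 = 138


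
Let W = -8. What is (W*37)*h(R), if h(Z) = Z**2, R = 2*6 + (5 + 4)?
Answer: -130536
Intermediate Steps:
R = 21 (R = 12 + 9 = 21)
(W*37)*h(R) = -8*37*21**2 = -296*441 = -130536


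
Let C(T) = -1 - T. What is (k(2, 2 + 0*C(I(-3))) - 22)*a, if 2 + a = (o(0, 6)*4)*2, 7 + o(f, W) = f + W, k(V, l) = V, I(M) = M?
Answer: 200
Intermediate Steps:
o(f, W) = -7 + W + f (o(f, W) = -7 + (f + W) = -7 + (W + f) = -7 + W + f)
a = -10 (a = -2 + ((-7 + 6 + 0)*4)*2 = -2 - 1*4*2 = -2 - 4*2 = -2 - 8 = -10)
(k(2, 2 + 0*C(I(-3))) - 22)*a = (2 - 22)*(-10) = -20*(-10) = 200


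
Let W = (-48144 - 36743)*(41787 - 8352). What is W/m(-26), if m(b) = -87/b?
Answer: -24597705990/29 ≈ -8.4820e+8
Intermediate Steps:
W = -2838196845 (W = -84887*33435 = -2838196845)
W/m(-26) = -2838196845/((-87/(-26))) = -2838196845/((-87*(-1/26))) = -2838196845/87/26 = -2838196845*26/87 = -24597705990/29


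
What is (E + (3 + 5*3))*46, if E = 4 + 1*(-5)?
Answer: 782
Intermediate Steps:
E = -1 (E = 4 - 5 = -1)
(E + (3 + 5*3))*46 = (-1 + (3 + 5*3))*46 = (-1 + (3 + 15))*46 = (-1 + 18)*46 = 17*46 = 782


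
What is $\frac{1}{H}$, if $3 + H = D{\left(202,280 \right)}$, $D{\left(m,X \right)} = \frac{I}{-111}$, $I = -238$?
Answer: $- \frac{111}{95} \approx -1.1684$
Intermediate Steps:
$D{\left(m,X \right)} = \frac{238}{111}$ ($D{\left(m,X \right)} = - \frac{238}{-111} = \left(-238\right) \left(- \frac{1}{111}\right) = \frac{238}{111}$)
$H = - \frac{95}{111}$ ($H = -3 + \frac{238}{111} = - \frac{95}{111} \approx -0.85586$)
$\frac{1}{H} = \frac{1}{- \frac{95}{111}} = - \frac{111}{95}$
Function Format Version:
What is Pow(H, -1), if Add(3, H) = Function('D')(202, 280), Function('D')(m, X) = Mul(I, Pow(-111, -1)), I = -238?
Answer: Rational(-111, 95) ≈ -1.1684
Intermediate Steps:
Function('D')(m, X) = Rational(238, 111) (Function('D')(m, X) = Mul(-238, Pow(-111, -1)) = Mul(-238, Rational(-1, 111)) = Rational(238, 111))
H = Rational(-95, 111) (H = Add(-3, Rational(238, 111)) = Rational(-95, 111) ≈ -0.85586)
Pow(H, -1) = Pow(Rational(-95, 111), -1) = Rational(-111, 95)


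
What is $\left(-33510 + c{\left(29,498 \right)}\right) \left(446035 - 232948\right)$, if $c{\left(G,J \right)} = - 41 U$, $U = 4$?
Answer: $-7175491638$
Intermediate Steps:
$c{\left(G,J \right)} = -164$ ($c{\left(G,J \right)} = \left(-41\right) 4 = -164$)
$\left(-33510 + c{\left(29,498 \right)}\right) \left(446035 - 232948\right) = \left(-33510 - 164\right) \left(446035 - 232948\right) = \left(-33674\right) 213087 = -7175491638$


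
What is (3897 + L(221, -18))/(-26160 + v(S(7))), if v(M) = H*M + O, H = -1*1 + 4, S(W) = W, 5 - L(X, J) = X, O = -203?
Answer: -3681/26342 ≈ -0.13974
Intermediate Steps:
L(X, J) = 5 - X
H = 3 (H = -1 + 4 = 3)
v(M) = -203 + 3*M (v(M) = 3*M - 203 = -203 + 3*M)
(3897 + L(221, -18))/(-26160 + v(S(7))) = (3897 + (5 - 1*221))/(-26160 + (-203 + 3*7)) = (3897 + (5 - 221))/(-26160 + (-203 + 21)) = (3897 - 216)/(-26160 - 182) = 3681/(-26342) = 3681*(-1/26342) = -3681/26342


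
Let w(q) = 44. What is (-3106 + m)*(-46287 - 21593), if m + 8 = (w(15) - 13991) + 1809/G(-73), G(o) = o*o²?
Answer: 450520975026480/389017 ≈ 1.1581e+9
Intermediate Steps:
G(o) = o³
m = -5428734044/389017 (m = -8 + ((44 - 13991) + 1809/((-73)³)) = -8 + (-13947 + 1809/(-389017)) = -8 + (-13947 + 1809*(-1/389017)) = -8 + (-13947 - 1809/389017) = -8 - 5425621908/389017 = -5428734044/389017 ≈ -13955.)
(-3106 + m)*(-46287 - 21593) = (-3106 - 5428734044/389017)*(-46287 - 21593) = -6637020846/389017*(-67880) = 450520975026480/389017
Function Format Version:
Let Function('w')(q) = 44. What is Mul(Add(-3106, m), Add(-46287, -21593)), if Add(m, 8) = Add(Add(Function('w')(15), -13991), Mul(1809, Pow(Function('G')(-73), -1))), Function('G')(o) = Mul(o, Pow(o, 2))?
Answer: Rational(450520975026480, 389017) ≈ 1.1581e+9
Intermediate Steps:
Function('G')(o) = Pow(o, 3)
m = Rational(-5428734044, 389017) (m = Add(-8, Add(Add(44, -13991), Mul(1809, Pow(Pow(-73, 3), -1)))) = Add(-8, Add(-13947, Mul(1809, Pow(-389017, -1)))) = Add(-8, Add(-13947, Mul(1809, Rational(-1, 389017)))) = Add(-8, Add(-13947, Rational(-1809, 389017))) = Add(-8, Rational(-5425621908, 389017)) = Rational(-5428734044, 389017) ≈ -13955.)
Mul(Add(-3106, m), Add(-46287, -21593)) = Mul(Add(-3106, Rational(-5428734044, 389017)), Add(-46287, -21593)) = Mul(Rational(-6637020846, 389017), -67880) = Rational(450520975026480, 389017)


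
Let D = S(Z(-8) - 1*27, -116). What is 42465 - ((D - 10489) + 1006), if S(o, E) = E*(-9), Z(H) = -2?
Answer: 50904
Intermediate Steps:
S(o, E) = -9*E
D = 1044 (D = -9*(-116) = 1044)
42465 - ((D - 10489) + 1006) = 42465 - ((1044 - 10489) + 1006) = 42465 - (-9445 + 1006) = 42465 - 1*(-8439) = 42465 + 8439 = 50904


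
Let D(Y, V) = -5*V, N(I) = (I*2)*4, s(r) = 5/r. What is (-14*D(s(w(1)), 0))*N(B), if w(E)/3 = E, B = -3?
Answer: 0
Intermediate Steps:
w(E) = 3*E
N(I) = 8*I (N(I) = (2*I)*4 = 8*I)
(-14*D(s(w(1)), 0))*N(B) = (-(-70)*0)*(8*(-3)) = -14*0*(-24) = 0*(-24) = 0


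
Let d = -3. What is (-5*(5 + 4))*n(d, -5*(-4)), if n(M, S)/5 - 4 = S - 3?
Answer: -4725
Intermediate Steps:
n(M, S) = 5 + 5*S (n(M, S) = 20 + 5*(S - 3) = 20 + 5*(-3 + S) = 20 + (-15 + 5*S) = 5 + 5*S)
(-5*(5 + 4))*n(d, -5*(-4)) = (-5*(5 + 4))*(5 + 5*(-5*(-4))) = (-5*9)*(5 + 5*20) = -45*(5 + 100) = -45*105 = -4725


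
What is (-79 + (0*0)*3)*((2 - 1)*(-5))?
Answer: 395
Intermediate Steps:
(-79 + (0*0)*3)*((2 - 1)*(-5)) = (-79 + 0*3)*(1*(-5)) = (-79 + 0)*(-5) = -79*(-5) = 395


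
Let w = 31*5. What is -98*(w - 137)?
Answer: -1764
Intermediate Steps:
w = 155
-98*(w - 137) = -98*(155 - 137) = -98*18 = -1764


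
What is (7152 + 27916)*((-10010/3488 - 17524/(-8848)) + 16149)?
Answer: 136535107621473/241108 ≈ 5.6628e+8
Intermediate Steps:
(7152 + 27916)*((-10010/3488 - 17524/(-8848)) + 16149) = 35068*((-10010*1/3488 - 17524*(-1/8848)) + 16149) = 35068*((-5005/1744 + 4381/2212) + 16149) = 35068*(-857649/964432 + 16149) = 35068*(15573754719/964432) = 136535107621473/241108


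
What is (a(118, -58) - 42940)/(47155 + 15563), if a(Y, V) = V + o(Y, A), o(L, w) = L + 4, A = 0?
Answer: -7146/10453 ≈ -0.68363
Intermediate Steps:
o(L, w) = 4 + L
a(Y, V) = 4 + V + Y (a(Y, V) = V + (4 + Y) = 4 + V + Y)
(a(118, -58) - 42940)/(47155 + 15563) = ((4 - 58 + 118) - 42940)/(47155 + 15563) = (64 - 42940)/62718 = -42876*1/62718 = -7146/10453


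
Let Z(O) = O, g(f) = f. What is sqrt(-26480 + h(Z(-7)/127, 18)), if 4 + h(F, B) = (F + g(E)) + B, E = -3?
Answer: I*sqrt(426919390)/127 ≈ 162.69*I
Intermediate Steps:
h(F, B) = -7 + B + F (h(F, B) = -4 + ((F - 3) + B) = -4 + ((-3 + F) + B) = -4 + (-3 + B + F) = -7 + B + F)
sqrt(-26480 + h(Z(-7)/127, 18)) = sqrt(-26480 + (-7 + 18 - 7/127)) = sqrt(-26480 + 1390/127) = sqrt(-3361570/127) = I*sqrt(426919390)/127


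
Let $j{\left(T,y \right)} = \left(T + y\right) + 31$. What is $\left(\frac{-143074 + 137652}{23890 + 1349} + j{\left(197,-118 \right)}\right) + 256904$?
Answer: $\frac{6486770924}{25239} \approx 2.5701 \cdot 10^{5}$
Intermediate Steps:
$j{\left(T,y \right)} = 31 + T + y$
$\left(\frac{-143074 + 137652}{23890 + 1349} + j{\left(197,-118 \right)}\right) + 256904 = \left(\frac{-143074 + 137652}{23890 + 1349} + \left(31 + 197 - 118\right)\right) + 256904 = \left(- \frac{5422}{25239} + 110\right) + 256904 = \frac{2770868}{25239} + 256904 = \frac{6486770924}{25239}$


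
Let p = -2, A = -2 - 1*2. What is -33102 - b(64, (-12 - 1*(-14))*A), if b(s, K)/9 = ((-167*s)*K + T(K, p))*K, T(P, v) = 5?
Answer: 6123546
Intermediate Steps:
A = -4 (A = -2 - 2 = -4)
b(s, K) = 9*K*(5 - 167*K*s) (b(s, K) = 9*(((-167*s)*K + 5)*K) = 9*((-167*K*s + 5)*K) = 9*((5 - 167*K*s)*K) = 9*(K*(5 - 167*K*s)) = 9*K*(5 - 167*K*s))
-33102 - b(64, (-12 - 1*(-14))*A) = -33102 - 9*(-12 - 1*(-14))*(-4)*(5 - 167*(-12 - 1*(-14))*(-4)*64) = -33102 - 9*(-12 + 14)*(-4)*(5 - 167*(-12 + 14)*(-4)*64) = -33102 - 9*2*(-4)*(5 - 167*2*(-4)*64) = -33102 - 9*(-8)*(5 - 167*(-8)*64) = -33102 - 9*(-8)*(5 + 85504) = -33102 - 9*(-8)*85509 = -33102 - 1*(-6156648) = -33102 + 6156648 = 6123546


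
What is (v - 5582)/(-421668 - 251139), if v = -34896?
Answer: 40478/672807 ≈ 0.060163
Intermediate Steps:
(v - 5582)/(-421668 - 251139) = (-34896 - 5582)/(-421668 - 251139) = -40478/(-672807) = -40478*(-1/672807) = 40478/672807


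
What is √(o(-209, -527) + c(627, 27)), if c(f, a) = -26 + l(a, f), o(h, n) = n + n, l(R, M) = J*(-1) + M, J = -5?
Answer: 8*I*√7 ≈ 21.166*I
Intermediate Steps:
l(R, M) = 5 + M (l(R, M) = -5*(-1) + M = 5 + M)
o(h, n) = 2*n
c(f, a) = -21 + f (c(f, a) = -26 + (5 + f) = -21 + f)
√(o(-209, -527) + c(627, 27)) = √(2*(-527) + (-21 + 627)) = √(-1054 + 606) = √(-448) = 8*I*√7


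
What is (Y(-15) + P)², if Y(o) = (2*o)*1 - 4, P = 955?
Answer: 848241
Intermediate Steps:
Y(o) = -4 + 2*o (Y(o) = 2*o - 4 = -4 + 2*o)
(Y(-15) + P)² = ((-4 + 2*(-15)) + 955)² = ((-4 - 30) + 955)² = (-34 + 955)² = 921² = 848241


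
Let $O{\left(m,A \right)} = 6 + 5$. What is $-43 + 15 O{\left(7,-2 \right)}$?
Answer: $122$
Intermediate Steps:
$O{\left(m,A \right)} = 11$
$-43 + 15 O{\left(7,-2 \right)} = -43 + 15 \cdot 11 = -43 + 165 = 122$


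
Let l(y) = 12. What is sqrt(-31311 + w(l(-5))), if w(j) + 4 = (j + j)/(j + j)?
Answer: I*sqrt(31314) ≈ 176.96*I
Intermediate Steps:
w(j) = -3 (w(j) = -4 + (j + j)/(j + j) = -4 + (2*j)/((2*j)) = -4 + (2*j)*(1/(2*j)) = -4 + 1 = -3)
sqrt(-31311 + w(l(-5))) = sqrt(-31311 - 3) = sqrt(-31314) = I*sqrt(31314)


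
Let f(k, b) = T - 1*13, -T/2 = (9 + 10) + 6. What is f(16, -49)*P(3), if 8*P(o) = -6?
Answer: 189/4 ≈ 47.250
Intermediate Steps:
T = -50 (T = -2*((9 + 10) + 6) = -2*(19 + 6) = -2*25 = -50)
P(o) = -¾ (P(o) = (⅛)*(-6) = -¾)
f(k, b) = -63 (f(k, b) = -50 - 1*13 = -50 - 13 = -63)
f(16, -49)*P(3) = -63*(-¾) = 189/4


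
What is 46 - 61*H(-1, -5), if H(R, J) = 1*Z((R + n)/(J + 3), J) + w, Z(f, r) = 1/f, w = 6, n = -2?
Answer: -1082/3 ≈ -360.67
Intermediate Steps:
H(R, J) = 6 + (3 + J)/(-2 + R) (H(R, J) = 1/((R - 2)/(J + 3)) + 6 = 1/((-2 + R)/(3 + J)) + 6 = 1*((3 + J)/(-2 + R)) + 6 = (3 + J)/(-2 + R) + 6 = 6 + (3 + J)/(-2 + R))
46 - 61*H(-1, -5) = 46 - 61*(-9 - 5 + 6*(-1))/(-2 - 1) = 46 - 61*(-9 - 5 - 6)/(-3) = 46 - (-61)*(-20)/3 = 46 - 61*20/3 = 46 - 1220/3 = -1082/3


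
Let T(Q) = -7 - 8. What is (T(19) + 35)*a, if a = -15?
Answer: -300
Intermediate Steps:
T(Q) = -15
(T(19) + 35)*a = (-15 + 35)*(-15) = 20*(-15) = -300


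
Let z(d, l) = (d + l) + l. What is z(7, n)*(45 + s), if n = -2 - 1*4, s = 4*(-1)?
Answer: -205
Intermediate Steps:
s = -4
n = -6 (n = -2 - 4 = -6)
z(d, l) = d + 2*l
z(7, n)*(45 + s) = (7 + 2*(-6))*(45 - 4) = (7 - 12)*41 = -5*41 = -205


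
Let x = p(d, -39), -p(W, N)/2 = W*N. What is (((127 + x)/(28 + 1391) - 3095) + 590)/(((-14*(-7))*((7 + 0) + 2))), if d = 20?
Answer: -1776454/625779 ≈ -2.8388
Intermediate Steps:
p(W, N) = -2*N*W (p(W, N) = -2*W*N = -2*N*W)
x = 1560 (x = -2*(-39)*20 = 1560)
(((127 + x)/(28 + 1391) - 3095) + 590)/(((-14*(-7))*((7 + 0) + 2))) = (((127 + 1560)/(28 + 1391) - 3095) + 590)/(((-14*(-7))*((7 + 0) + 2))) = ((1687/1419 - 3095) + 590)/((98*(7 + 2))) = ((1687*(1/1419) - 3095) + 590)/((98*9)) = ((1687/1419 - 3095) + 590)/882 = (-4390118/1419 + 590)*(1/882) = -3552908/1419*1/882 = -1776454/625779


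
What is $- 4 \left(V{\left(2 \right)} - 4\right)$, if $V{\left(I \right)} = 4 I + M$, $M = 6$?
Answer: $-40$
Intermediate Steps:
$V{\left(I \right)} = 6 + 4 I$ ($V{\left(I \right)} = 4 I + 6 = 6 + 4 I$)
$- 4 \left(V{\left(2 \right)} - 4\right) = - 4 \left(\left(6 + 4 \cdot 2\right) - 4\right) = - 4 \left(\left(6 + 8\right) - 4\right) = - 4 \left(14 - 4\right) = \left(-4\right) 10 = -40$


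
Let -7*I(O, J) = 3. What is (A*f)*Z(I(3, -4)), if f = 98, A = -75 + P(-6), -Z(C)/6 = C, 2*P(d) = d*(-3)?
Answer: -16632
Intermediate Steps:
P(d) = -3*d/2 (P(d) = (d*(-3))/2 = (-3*d)/2 = -3*d/2)
I(O, J) = -3/7 (I(O, J) = -⅐*3 = -3/7)
Z(C) = -6*C
A = -66 (A = -75 - 3/2*(-6) = -75 + 9 = -66)
(A*f)*Z(I(3, -4)) = (-66*98)*(-6*(-3/7)) = -6468*18/7 = -16632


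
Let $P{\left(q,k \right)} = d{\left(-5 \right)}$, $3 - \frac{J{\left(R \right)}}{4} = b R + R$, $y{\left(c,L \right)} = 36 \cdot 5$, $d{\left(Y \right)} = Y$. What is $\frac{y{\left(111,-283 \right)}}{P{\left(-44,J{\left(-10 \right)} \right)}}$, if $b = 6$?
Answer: $-36$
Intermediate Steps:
$y{\left(c,L \right)} = 180$
$J{\left(R \right)} = 12 - 28 R$ ($J{\left(R \right)} = 12 - 4 \left(6 R + R\right) = 12 - 4 \cdot 7 R = 12 - 28 R$)
$P{\left(q,k \right)} = -5$
$\frac{y{\left(111,-283 \right)}}{P{\left(-44,J{\left(-10 \right)} \right)}} = \frac{180}{-5} = 180 \left(- \frac{1}{5}\right) = -36$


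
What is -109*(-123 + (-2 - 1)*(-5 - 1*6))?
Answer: 9810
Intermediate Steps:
-109*(-123 + (-2 - 1)*(-5 - 1*6)) = -109*(-123 - 3*(-5 - 6)) = -109*(-123 - 3*(-11)) = -109*(-123 + 33) = -109*(-90) = 9810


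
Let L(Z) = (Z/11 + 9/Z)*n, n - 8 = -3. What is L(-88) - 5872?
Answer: -520301/88 ≈ -5912.5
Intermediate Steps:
n = 5 (n = 8 - 3 = 5)
L(Z) = 45/Z + 5*Z/11 (L(Z) = (Z/11 + 9/Z)*5 = (9/Z + Z/11)*5 = 45/Z + 5*Z/11)
L(-88) - 5872 = (45/(-88) + (5/11)*(-88)) - 5872 = (45*(-1/88) - 40) - 5872 = (-45/88 - 40) - 5872 = -3565/88 - 5872 = -520301/88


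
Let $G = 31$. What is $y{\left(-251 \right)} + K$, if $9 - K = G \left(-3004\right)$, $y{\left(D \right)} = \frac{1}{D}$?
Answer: $\frac{23376382}{251} \approx 93133.0$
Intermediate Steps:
$K = 93133$ ($K = 9 - 31 \left(-3004\right) = 9 - -93124 = 9 + 93124 = 93133$)
$y{\left(-251 \right)} + K = \frac{1}{-251} + 93133 = - \frac{1}{251} + 93133 = \frac{23376382}{251}$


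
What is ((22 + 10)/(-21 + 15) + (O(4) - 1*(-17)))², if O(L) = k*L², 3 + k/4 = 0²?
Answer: 292681/9 ≈ 32520.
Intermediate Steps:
k = -12 (k = -12 + 4*0² = -12 + 4*0 = -12 + 0 = -12)
O(L) = -12*L²
((22 + 10)/(-21 + 15) + (O(4) - 1*(-17)))² = ((22 + 10)/(-21 + 15) + (-12*4² - 1*(-17)))² = (32/(-6) + (-12*16 + 17))² = (32*(-⅙) + (-192 + 17))² = (-16/3 - 175)² = (-541/3)² = 292681/9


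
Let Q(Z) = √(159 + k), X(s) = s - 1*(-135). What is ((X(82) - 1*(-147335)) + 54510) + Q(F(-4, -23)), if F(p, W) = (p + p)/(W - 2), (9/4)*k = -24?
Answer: 202062 + √1335/3 ≈ 2.0207e+5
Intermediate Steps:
k = -32/3 (k = (4/9)*(-24) = -32/3 ≈ -10.667)
X(s) = 135 + s (X(s) = s + 135 = 135 + s)
F(p, W) = 2*p/(-2 + W) (F(p, W) = (2*p)/(-2 + W) = 2*p/(-2 + W))
Q(Z) = √1335/3 (Q(Z) = √(159 - 32/3) = √(445/3) = √1335/3)
((X(82) - 1*(-147335)) + 54510) + Q(F(-4, -23)) = (((135 + 82) - 1*(-147335)) + 54510) + √1335/3 = ((217 + 147335) + 54510) + √1335/3 = (147552 + 54510) + √1335/3 = 202062 + √1335/3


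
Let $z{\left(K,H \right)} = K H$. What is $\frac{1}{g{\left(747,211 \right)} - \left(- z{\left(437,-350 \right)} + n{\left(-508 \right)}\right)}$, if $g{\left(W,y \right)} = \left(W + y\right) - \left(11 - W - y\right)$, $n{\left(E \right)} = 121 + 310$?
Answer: $- \frac{1}{151476} \approx -6.6017 \cdot 10^{-6}$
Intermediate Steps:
$n{\left(E \right)} = 431$
$z{\left(K,H \right)} = H K$
$g{\left(W,y \right)} = -11 + 2 W + 2 y$ ($g{\left(W,y \right)} = \left(W + y\right) + \left(-11 + W + y\right) = -11 + 2 W + 2 y$)
$\frac{1}{g{\left(747,211 \right)} - \left(- z{\left(437,-350 \right)} + n{\left(-508 \right)}\right)} = \frac{1}{\left(-11 + 2 \cdot 747 + 2 \cdot 211\right) - 153381} = \frac{1}{\left(-11 + 1494 + 422\right) - 153381} = \frac{1}{1905 - 153381} = \frac{1}{-151476} = - \frac{1}{151476}$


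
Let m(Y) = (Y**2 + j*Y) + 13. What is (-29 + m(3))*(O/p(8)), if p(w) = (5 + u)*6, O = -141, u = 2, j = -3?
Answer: 376/7 ≈ 53.714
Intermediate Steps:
m(Y) = 13 + Y**2 - 3*Y (m(Y) = (Y**2 - 3*Y) + 13 = 13 + Y**2 - 3*Y)
p(w) = 42 (p(w) = (5 + 2)*6 = 7*6 = 42)
(-29 + m(3))*(O/p(8)) = (-29 + (13 + 3**2 - 3*3))*(-141/42) = (-29 + (13 + 9 - 9))*(-141*1/42) = (-29 + 13)*(-47/14) = -16*(-47/14) = 376/7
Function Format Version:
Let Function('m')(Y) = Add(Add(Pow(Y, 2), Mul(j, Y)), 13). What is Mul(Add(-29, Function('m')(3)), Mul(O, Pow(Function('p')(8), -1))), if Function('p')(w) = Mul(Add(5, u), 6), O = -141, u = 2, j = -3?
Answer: Rational(376, 7) ≈ 53.714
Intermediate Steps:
Function('m')(Y) = Add(13, Pow(Y, 2), Mul(-3, Y)) (Function('m')(Y) = Add(Add(Pow(Y, 2), Mul(-3, Y)), 13) = Add(13, Pow(Y, 2), Mul(-3, Y)))
Function('p')(w) = 42 (Function('p')(w) = Mul(Add(5, 2), 6) = Mul(7, 6) = 42)
Mul(Add(-29, Function('m')(3)), Mul(O, Pow(Function('p')(8), -1))) = Mul(Add(-29, Add(13, Pow(3, 2), Mul(-3, 3))), Mul(-141, Pow(42, -1))) = Mul(Add(-29, Add(13, 9, -9)), Mul(-141, Rational(1, 42))) = Mul(Add(-29, 13), Rational(-47, 14)) = Mul(-16, Rational(-47, 14)) = Rational(376, 7)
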